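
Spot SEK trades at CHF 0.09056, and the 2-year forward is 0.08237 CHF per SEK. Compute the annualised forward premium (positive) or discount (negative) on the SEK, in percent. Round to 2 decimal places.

T = 2 years.
(F − S)/S = (0.08237 − 0.09056)/0.09056 = -0.0904373.
Per annum: -0.0904373 / 2 = -0.045219 = -4.52%.

-4.52%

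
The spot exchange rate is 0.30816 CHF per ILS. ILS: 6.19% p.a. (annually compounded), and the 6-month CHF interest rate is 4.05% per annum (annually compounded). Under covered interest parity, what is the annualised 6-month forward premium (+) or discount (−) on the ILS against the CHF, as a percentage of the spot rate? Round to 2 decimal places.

T = 6/12 years.
CIP forward (CHF per ILS) = 0.30816 × 1.020049/1.0304853 = 0.30503909.
(F − S)/S ÷ T = (0.30503909 − 0.30816)/0.30816/(6/12) = -0.020255 → -2.03%.

-2.03%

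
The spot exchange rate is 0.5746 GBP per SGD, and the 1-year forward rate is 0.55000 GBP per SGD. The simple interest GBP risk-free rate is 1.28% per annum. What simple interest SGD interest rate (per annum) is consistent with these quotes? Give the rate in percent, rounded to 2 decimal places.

T = 1 year.
CIP gives F = S · g_GBP/g_SGD, so g_GBP/g_SGD = 0.55/0.5746 = 0.9571876.
The GBP side grows by 1 + 0.0128×1 = 1.012800.
That pins the SGD growth at 1.0580998.
r = (1.0580998 − 1)/1 = 0.058100 → 5.81%.

5.81%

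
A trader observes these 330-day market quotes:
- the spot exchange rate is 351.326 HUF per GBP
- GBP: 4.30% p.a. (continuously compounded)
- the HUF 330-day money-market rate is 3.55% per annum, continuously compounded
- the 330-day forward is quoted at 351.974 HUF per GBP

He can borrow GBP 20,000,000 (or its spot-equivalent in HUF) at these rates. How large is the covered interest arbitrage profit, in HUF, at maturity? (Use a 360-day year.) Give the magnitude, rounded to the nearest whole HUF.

HUF 63,558,168

T = 330/360 years.
Invest the GBP and cover forward: 20,000,000 × 1.040203811622 × 351.974 = HUF 7,322,493,927.84.
Convert at spot and invest in HUF: 20,000,000 × 351.326 × 1.03307693712 = HUF 7,258,935,760.21.
The quoted forward overvalues GBP, so borrow HUF, buy GBP at spot, deposit the GBP at 4.30%, and sell the proceeds forward at 351.974.
Arbitrage profit = |7,322,493,927.84 − 7,258,935,760.21| = HUF 63,558,168.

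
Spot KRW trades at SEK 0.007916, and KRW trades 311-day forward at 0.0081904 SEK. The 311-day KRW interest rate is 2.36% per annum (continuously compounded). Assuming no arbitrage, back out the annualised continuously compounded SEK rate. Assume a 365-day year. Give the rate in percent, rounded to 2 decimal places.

T = 311/365 years.
CIP gives F = S · g_SEK/g_KRW, so g_SEK/g_KRW = 0.0081904/0.007916 = 1.0346640.
KRW growth factor: e^(0.0236×311/365) = 1.020312.
That pins the SEK growth at 1.0556801.
Take logs: ln 1.0556801 / (311/365) = 0.063594, so 6.36%.

6.36%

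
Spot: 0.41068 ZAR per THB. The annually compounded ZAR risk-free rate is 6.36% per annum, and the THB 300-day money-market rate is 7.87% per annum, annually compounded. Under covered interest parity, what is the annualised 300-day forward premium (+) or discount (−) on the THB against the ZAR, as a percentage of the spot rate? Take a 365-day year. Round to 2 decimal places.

T = 300/365 years.
F = S · g_ZAR/g_THB = 0.41068 × 1.0519851/1.0642451 = 0.40594901.
(F − S)/S ÷ T = (0.40594901 − 0.41068)/0.41068/(300/365) = -0.014016 → -1.40%.

-1.40%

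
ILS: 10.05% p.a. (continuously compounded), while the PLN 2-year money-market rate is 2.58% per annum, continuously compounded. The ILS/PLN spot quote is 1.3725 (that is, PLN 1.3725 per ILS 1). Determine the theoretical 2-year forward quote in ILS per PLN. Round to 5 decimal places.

0.84600

T = 2 years.
PLN accumulates by e^(0.0258×2) = 1.0529545.
ILS growth factor: e^(0.1005×2) = 1.2226248.
CIP: F = S · (grow PLN)/(grow ILS) = 1.3725 × 1.0529545/1.2226248 = 1.182031 PLN per ILS.
Invert for ILS per PLN: 1 / 1.182031 = 0.84600.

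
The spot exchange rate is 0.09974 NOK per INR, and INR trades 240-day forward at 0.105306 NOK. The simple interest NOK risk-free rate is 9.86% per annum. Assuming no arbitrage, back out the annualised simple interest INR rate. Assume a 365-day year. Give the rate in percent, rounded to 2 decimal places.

1.30%

T = 240/365 years.
F/S = 0.105306/0.09974 = 1.0558051 = (growth of NOK) / (growth of INR).
NOK growth factor: 1 + 0.0986×240/365 = 1.0648329.
Hence g_INR = 1.0085506.
(1.0085506 − 1)/T = 0.013004, i.e. 1.30%.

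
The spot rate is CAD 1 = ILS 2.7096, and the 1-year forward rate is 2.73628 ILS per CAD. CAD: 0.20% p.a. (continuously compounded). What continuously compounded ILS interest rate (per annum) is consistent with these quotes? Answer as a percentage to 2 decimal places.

T = 1 year.
CIP gives F = S · g_ILS/g_CAD, so g_ILS/g_CAD = 2.73628/2.7096 = 1.0098465.
CAD growth factor: e^(0.0020×1) = 1.002002.
That pins the ILS growth at 1.0118682.
Take logs: ln 1.0118682 / 1 = 0.011798, so 1.18%.

1.18%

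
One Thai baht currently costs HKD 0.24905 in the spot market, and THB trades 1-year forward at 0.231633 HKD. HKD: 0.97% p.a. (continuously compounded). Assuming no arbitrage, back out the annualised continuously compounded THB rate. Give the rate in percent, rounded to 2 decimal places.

8.22%

T = 1 year.
CIP gives F = S · g_HKD/g_THB, so g_HKD/g_THB = 0.231633/0.24905 = 0.9300663.
The HKD side grows by e^(0.0097×1) = 1.0097472.
That pins the THB growth at 1.0856723.
Take logs: ln 1.0856723 / 1 = 0.082199, so 8.22%.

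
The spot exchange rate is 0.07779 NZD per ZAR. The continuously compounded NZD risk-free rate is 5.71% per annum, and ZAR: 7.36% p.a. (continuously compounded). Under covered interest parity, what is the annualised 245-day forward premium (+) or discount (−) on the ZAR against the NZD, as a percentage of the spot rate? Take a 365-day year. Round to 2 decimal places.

-1.64%

T = 245/365 years.
No-arbitrage forward: 0.07779 × 1.0390714 / 1.0506434 = 0.07693321 NZD/ZAR.
(F − S)/S ÷ T = (0.07693321 − 0.07779)/0.07779/(245/365) = -0.016409 → -1.64%.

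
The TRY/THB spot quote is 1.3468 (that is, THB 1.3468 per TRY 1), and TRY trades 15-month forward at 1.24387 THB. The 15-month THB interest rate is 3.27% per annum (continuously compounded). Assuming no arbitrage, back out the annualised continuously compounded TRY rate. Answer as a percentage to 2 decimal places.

9.63%

T = 15/12 years.
CIP gives F = S · g_THB/g_TRY, so g_THB/g_TRY = 1.24387/1.3468 = 0.9235744.
The THB side grows by e^(0.0327×15/12) = 1.0417219.
Hence g_TRY = 1.1279242.
Take logs: ln 1.1279242 / (15/12) = 0.096303, so 9.63%.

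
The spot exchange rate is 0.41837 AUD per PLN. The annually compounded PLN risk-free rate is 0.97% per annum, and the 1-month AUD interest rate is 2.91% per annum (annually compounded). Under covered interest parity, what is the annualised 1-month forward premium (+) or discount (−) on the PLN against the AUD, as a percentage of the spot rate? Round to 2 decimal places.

T = 1/12 years.
F = S · g_AUD/g_PLN = 0.41837 × 1.0023932/1.0008048 = 0.41903400.
Annualised premium = (F − S)/S × (1/T) = (0.41903400 − 0.41837)/0.41837 ÷ (1/12) = 1.90%.

+1.90%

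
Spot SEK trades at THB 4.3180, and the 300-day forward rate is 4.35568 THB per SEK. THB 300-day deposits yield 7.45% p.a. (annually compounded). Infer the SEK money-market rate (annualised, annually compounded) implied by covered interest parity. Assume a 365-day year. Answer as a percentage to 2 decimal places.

T = 300/365 years.
CIP gives F = S · g_THB/g_SEK, so g_THB/g_SEK = 4.35568/4.318 = 1.0087263.
THB growth factor: (1 + 0.0745)^(300/365) = 1.0608381.
That pins the SEK growth at 1.051661.
Annualise: 1.051661^(365/300) − 1 = 0.063201 = 6.32%.

6.32%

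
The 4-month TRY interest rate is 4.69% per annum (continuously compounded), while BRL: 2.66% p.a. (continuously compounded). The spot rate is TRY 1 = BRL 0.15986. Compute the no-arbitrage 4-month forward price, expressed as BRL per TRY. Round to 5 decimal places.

0.15878

T = 4/12 years.
Growth of 1 BRL over T: e^(0.0266×4/12) = 1.0089061.
TRY accumulates by e^(0.0469×4/12) = 1.0157562.
Forward (BRL per TRY) = 0.15986 × 1.0089061 / 1.0157562 = 0.1587819.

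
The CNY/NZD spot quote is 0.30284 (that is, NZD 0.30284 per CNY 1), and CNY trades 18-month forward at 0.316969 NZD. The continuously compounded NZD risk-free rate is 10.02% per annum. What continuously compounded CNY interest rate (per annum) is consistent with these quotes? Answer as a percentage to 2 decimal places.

T = 18/12 years.
By CIP, F/S equals the NZD-to-CNY growth ratio: 0.316969/0.30284 = 1.0466550.
NZD growth factor: e^(0.1002×18/12) = 1.1621828.
So the CNY growth factor = 1.1103781.
r = ln(1.1103781)/(18/12) = 0.069800 → 6.98%.

6.98%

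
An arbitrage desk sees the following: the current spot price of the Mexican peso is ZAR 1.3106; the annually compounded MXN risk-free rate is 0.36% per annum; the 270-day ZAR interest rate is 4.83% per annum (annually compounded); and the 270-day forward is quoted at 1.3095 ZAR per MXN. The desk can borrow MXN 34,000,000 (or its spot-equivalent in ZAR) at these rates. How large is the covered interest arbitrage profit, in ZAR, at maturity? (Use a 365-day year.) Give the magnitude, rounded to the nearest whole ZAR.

ZAR 1,501,169

T = 270/365 years.
Keep in MXN, deliver into the forward: 34,000,000·1.002661768·1.3095 = ZAR 44,641,509.90.
Swap to ZAR now, deposit: 34,000,000·1.3106·1.035508626 = ZAR 46,142,678.58.
The quoted forward undervalues MXN, so borrow MXN, convert to ZAR at spot, deposit the ZAR at 4.83%, and buy MXN forward at 1.3095 to cover the loan.
Profit = 46,142,678.58 − 44,641,509.90 = ZAR 1,501,169.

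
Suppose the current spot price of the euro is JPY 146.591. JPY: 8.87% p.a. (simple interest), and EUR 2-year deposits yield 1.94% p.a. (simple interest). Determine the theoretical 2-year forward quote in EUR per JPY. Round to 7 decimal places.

T = 2 years.
JPY growth factor: 1 + 0.0887×2 = 1.177400.
EUR growth factor: 1 + 0.0194×2 = 1.038800.
So F = 146.591 × 1.177400 / 1.038800 = 166.1496 (JPY/EUR).
Quoted the other way: 1/166.1496 = 0.0060187 EUR per JPY.

0.0060187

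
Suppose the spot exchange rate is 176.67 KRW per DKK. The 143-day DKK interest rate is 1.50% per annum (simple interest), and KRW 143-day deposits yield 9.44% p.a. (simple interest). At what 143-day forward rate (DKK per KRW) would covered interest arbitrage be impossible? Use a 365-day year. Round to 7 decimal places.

0.0054905

T = 143/365 years.
Growth of 1 KRW over T: 1 + 0.0944×143/365 = 1.0369841.
DKK growth factor: 1 + 0.0150×143/365 = 1.0058767.
CIP: F = S · (grow KRW)/(grow DKK) = 176.67 × 1.0369841/1.0058767 = 182.1336 KRW per DKK.
Invert for DKK per KRW: 1 / 182.1336 = 0.0054905.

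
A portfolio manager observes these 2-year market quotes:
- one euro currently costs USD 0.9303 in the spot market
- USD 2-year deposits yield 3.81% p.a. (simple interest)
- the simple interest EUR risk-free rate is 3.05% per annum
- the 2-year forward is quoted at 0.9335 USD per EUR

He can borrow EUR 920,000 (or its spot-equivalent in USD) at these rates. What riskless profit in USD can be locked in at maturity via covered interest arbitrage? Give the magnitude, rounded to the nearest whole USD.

USD 9,886

T = 2 years.
Keep in EUR, deliver into the forward: 920,000·1.061000·0.9335 = USD 911,208.02.
Swap to USD now, deposit: 920,000·0.9303·1.076200 = USD 921,093.75.
The quoted forward undervalues EUR, so borrow EUR, convert to USD at spot, deposit the USD at 3.81%, and buy EUR forward at 0.9335 to cover the loan.
Profit = 921,093.75 − 911,208.02 = USD 9,886.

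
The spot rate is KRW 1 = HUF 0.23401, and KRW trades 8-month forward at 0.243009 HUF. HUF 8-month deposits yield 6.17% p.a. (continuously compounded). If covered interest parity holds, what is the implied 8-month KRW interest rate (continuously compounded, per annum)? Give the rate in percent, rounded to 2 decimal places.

T = 8/12 years.
By CIP, F/S equals the HUF-to-KRW growth ratio: 0.243009/0.23401 = 1.0384556.
The HUF side grows by e^(0.0617×8/12) = 1.041991.
So the KRW growth factor = 1.0034045.
Take logs: ln 1.0034045 / (8/12) = 0.005098, so 0.51%.

0.51%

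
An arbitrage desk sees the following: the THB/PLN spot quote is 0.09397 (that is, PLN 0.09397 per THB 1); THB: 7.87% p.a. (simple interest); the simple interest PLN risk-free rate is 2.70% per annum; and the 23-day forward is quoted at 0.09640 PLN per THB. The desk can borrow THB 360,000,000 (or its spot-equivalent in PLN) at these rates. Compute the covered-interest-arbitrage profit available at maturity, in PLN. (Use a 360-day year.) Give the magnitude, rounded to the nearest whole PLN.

T = 23/360 years.
Route A — deposit THB, sell forward: 360,000,000 × 1.0050280556 × 0.09640 = PLN 34,878,493.64.
Route B — convert at spot, deposit PLN: 360,000,000 × 0.09397 × 1.001725 = PLN 33,887,555.37.
The quoted forward overvalues THB, so borrow PLN, buy THB at spot, deposit the THB at 7.87%, and sell the proceeds forward at 0.09640.
Profit = 34,878,493.64 − 33,887,555.37 = PLN 990,938.

PLN 990,938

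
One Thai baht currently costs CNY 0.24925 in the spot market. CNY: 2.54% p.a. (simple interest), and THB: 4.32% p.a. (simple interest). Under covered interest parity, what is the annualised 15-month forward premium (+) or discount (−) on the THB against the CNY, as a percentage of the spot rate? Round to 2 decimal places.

-1.69%

T = 15/12 years.
CIP forward (CNY per THB) = 0.24925 × 1.031750/1.054000 = 0.24398832.
Annualised premium = (F − S)/S × (1/T) = (0.24398832 − 0.24925)/0.24925 ÷ (15/12) = -1.69%.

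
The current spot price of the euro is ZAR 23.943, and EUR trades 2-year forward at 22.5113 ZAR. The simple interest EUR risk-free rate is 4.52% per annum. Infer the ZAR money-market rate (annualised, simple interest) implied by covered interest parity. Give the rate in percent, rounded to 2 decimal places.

T = 2 years.
F/S = 22.5113/23.943 = 0.9402038 = (growth of ZAR) / (growth of EUR).
The EUR side grows by 1 + 0.0452×2 = 1.090400.
Hence g_ZAR = 1.0251982.
r = (1.0251982 − 1)/2 = 0.012599 → 1.26%.

1.26%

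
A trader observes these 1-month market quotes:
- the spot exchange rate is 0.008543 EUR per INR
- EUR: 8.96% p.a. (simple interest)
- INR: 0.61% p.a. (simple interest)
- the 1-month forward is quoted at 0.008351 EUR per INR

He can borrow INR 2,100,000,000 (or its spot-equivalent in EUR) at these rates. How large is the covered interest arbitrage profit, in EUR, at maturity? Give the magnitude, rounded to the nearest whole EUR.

EUR 528,240

T = 1/12 years.
Invest the INR and cover forward: 2,100,000,000 × 1.0005083333 × 0.008351 = EUR 17,546,014.69.
Convert at spot and invest in EUR: 2,100,000,000 × 0.008543 × 1.0074666667 = EUR 18,074,254.24.
The quoted forward undervalues INR, so borrow INR, convert to EUR at spot, deposit the EUR at 8.96%, and buy INR forward at 0.008351 to cover the loan.
The gap between the two covered legs is EUR 528,240.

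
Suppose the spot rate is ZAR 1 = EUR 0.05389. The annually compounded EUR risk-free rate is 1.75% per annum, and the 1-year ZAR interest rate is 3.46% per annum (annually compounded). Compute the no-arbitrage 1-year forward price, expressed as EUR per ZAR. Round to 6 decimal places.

0.052999

T = 1 year.
Growth of 1 EUR over T: (1 + 0.0175)^1 = 1.017500.
Growth of 1 ZAR over T: (1 + 0.0346)^1 = 1.034600.
Forward (EUR per ZAR) = 0.05389 × 1.017500 / 1.034600 = 0.05299930.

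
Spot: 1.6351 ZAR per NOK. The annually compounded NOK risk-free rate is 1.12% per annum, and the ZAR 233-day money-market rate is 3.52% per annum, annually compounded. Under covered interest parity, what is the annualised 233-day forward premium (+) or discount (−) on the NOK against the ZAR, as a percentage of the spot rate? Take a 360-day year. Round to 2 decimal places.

T = 233/360 years.
F = S · g_ZAR/g_NOK = 1.6351 × 1.022643/1.0072346 = 1.6601133.
(F − S)/S ÷ T = (1.6601133 − 1.6351)/1.6351/(233/360) = 0.023636 → 2.36%.

+2.36%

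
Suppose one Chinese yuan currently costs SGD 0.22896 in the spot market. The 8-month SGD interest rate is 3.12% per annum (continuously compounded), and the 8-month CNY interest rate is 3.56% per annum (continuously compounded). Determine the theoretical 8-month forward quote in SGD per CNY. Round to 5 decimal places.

T = 8/12 years.
Growth of 1 SGD over T: e^(0.0312×8/12) = 1.0210178.
CNY accumulates by e^(0.0356×8/12) = 1.0240172.
Forward (SGD per CNY) = 0.22896 × 1.0210178 / 1.0240172 = 0.2282894.

0.22829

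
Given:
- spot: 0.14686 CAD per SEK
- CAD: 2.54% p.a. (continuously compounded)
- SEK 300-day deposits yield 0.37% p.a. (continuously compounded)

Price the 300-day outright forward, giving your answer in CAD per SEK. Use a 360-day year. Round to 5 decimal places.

0.14954

T = 300/360 years.
Growth of 1 CAD over T: e^(0.0254×300/360) = 1.0213923.
SEK accumulates by e^(0.0037×300/360) = 1.0030881.
Forward (CAD per SEK) = 0.14686 × 1.0213923 / 1.0030881 = 0.1495399.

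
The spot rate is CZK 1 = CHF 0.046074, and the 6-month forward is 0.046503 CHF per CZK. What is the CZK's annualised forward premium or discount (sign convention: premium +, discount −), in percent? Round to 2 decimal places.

+1.86%

T = 6/12 years.
CZK trades forward at +0.93111% vs spot over the period.
Annualise by dividing by T: 0.0093111 / (6/12) = 0.018622 → 1.86%.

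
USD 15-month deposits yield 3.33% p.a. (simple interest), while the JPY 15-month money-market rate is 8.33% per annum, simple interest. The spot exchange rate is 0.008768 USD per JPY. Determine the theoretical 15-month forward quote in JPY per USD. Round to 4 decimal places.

120.8944

T = 15/12 years.
USD accumulates by 1 + 0.0333×15/12 = 1.041625.
Growth of 1 JPY over T: 1 + 0.0833×15/12 = 1.104125.
CIP: F = S · (grow USD)/(grow JPY) = 0.008768 × 1.041625/1.104125 = 0.00827167938 USD per JPY.
Invert for JPY per USD: 1 / 0.00827167938 = 120.8944.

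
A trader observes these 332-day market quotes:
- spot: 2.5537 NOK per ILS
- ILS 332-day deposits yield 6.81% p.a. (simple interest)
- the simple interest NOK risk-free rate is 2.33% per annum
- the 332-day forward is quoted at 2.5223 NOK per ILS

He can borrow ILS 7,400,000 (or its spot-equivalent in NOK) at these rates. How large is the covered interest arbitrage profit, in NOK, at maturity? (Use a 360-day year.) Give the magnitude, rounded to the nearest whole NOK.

T = 332/360 years.
Invest the ILS and cover forward: 7,400,000 × 1.0628033333 × 2.5223 = NOK 19,837,245.47.
Convert at spot and invest in NOK: 7,400,000 × 2.5537 × 1.0214877778 = NOK 19,303,442.70.
The quoted forward overvalues ILS, so borrow NOK, buy ILS at spot, deposit the ILS at 6.81%, and sell the proceeds forward at 2.5223.
Profit = 19,837,245.47 − 19,303,442.70 = NOK 533,803.

NOK 533,803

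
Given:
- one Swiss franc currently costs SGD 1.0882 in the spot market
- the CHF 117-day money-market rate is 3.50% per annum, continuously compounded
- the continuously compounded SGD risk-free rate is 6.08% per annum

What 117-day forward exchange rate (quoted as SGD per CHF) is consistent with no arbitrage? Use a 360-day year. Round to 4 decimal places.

T = 117/360 years.
Growth of 1 SGD over T: e^(0.0608×117/360) = 1.0199565.
Growth of 1 CHF over T: e^(0.0350×117/360) = 1.0114399.
So F = 1.0882 × 1.0199565 / 1.0114399 = 1.097363 (SGD/CHF).

1.0974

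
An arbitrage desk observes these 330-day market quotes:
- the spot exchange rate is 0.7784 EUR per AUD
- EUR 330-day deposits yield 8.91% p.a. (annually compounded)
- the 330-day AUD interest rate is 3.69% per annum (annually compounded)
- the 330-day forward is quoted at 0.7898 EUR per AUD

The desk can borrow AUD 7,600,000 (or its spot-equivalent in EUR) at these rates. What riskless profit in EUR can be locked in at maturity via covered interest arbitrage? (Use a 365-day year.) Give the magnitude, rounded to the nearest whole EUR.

EUR 188,042

T = 330/365 years.
Invest the AUD and cover forward: 7,600,000 × 1.033303402 × 0.7898 = EUR 6,202,383.00.
Convert at spot and invest in EUR: 7,600,000 × 0.7784 × 1.08022274 = EUR 6,390,424.89.
The quoted forward undervalues AUD, so borrow AUD, convert to EUR at spot, deposit the EUR at 8.91%, and buy AUD forward at 0.7898 to cover the loan.
The gap between the two covered legs is EUR 188,042.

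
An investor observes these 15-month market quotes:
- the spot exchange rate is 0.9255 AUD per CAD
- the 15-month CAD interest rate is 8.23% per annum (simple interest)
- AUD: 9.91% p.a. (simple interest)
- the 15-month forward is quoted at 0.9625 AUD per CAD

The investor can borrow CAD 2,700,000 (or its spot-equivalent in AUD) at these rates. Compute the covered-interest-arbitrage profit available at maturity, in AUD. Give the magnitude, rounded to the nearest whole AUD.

AUD 57,701

T = 15/12 years.
Keep in CAD, deliver into the forward: 2,700,000·1.102875·0.9625 = AUD 2,866,096.41.
Swap to AUD now, deposit: 2,700,000·0.9255·1.123875 = AUD 2,808,395.04.
The quoted forward overvalues CAD, so borrow AUD, buy CAD at spot, deposit the CAD at 8.23%, and sell the proceeds forward at 0.9625.
The gap between the two covered legs is AUD 57,701.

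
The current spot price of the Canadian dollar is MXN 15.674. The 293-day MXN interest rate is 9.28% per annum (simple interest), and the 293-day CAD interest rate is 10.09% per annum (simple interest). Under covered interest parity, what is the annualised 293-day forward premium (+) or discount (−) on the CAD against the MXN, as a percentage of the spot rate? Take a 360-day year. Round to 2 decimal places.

T = 293/360 years.
F = S · g_MXN/g_CAD = 15.674 × 1.0755289/1.0821214 = 15.578511.
Annualised premium = (F − S)/S × (1/T) = (15.578511 − 15.674)/15.674 ÷ (293/360) = -0.75%.

-0.75%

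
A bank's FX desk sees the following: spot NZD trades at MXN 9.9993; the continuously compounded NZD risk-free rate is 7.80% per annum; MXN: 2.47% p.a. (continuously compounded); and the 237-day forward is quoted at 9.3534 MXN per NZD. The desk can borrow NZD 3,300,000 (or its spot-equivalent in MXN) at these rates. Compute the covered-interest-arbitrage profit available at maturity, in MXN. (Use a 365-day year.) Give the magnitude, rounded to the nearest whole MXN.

T = 237/365 years.
Keep in NZD, deliver into the forward: 3,300,000·1.0519510421·9.3534 = MXN 32,469,752.29.
Swap to MXN now, deposit: 3,300,000·9.9993·1.0161673826 = MXN 33,531,176.28.
The quoted forward undervalues NZD, so borrow NZD, convert to MXN at spot, deposit the MXN at 2.47%, and buy NZD forward at 9.3534 to cover the loan.
The gap between the two covered legs is MXN 1,061,424.

MXN 1,061,424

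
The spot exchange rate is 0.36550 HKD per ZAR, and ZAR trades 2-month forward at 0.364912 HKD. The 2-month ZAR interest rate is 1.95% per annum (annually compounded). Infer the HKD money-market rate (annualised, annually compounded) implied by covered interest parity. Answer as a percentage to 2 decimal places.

T = 2/12 years.
By CIP, F/S equals the HKD-to-ZAR growth ratio: 0.364912/0.3655 = 0.9983912.
ZAR growth factor: (1 + 0.0195)^(2/12) = 1.0032239.
So the HKD growth factor = 1.0016099.
Annualise: 1.0016099^(12/2) − 1 = 0.009698 = 0.97%.

0.97%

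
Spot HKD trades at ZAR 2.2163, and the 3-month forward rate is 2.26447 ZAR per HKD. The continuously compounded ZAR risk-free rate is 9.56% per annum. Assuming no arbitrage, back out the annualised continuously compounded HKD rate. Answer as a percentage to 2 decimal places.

T = 3/12 years.
F/S = 2.26447/2.2163 = 1.0217344 = (growth of ZAR) / (growth of HKD).
ZAR growth factor: e^(0.0956×3/12) = 1.0241879.
That pins the HKD growth at 1.0024013.
r = ln(1.0024013)/(3/12) = 0.009594 → 0.96%.

0.96%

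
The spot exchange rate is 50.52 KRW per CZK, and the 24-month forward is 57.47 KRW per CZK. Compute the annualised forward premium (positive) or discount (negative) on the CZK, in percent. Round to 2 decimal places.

T = 2 years.
CZK trades forward at +13.75693% vs spot over the period.
Per annum: 0.1375693 / 2 = 0.068785 = 6.88%.

+6.88%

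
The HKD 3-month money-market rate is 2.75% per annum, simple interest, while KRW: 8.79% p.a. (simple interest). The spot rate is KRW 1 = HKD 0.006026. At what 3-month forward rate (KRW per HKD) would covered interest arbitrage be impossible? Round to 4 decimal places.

T = 3/12 years.
Growth of 1 HKD over T: 1 + 0.0275×3/12 = 1.006875.
KRW growth factor: 1 + 0.0879×3/12 = 1.021975.
So F = 0.006026 × 1.006875 / 1.021975 = 0.00593696397 (HKD/KRW).
Invert for KRW per HKD: 1 / 0.00593696397 = 168.4363.

168.4363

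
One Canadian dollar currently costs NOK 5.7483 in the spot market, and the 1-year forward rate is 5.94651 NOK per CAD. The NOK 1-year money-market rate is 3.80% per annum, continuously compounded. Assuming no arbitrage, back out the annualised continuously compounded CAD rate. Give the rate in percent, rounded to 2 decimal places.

T = 1 year.
CIP gives F = S · g_NOK/g_CAD, so g_NOK/g_CAD = 5.94651/5.7483 = 1.0344815.
NOK growth factor: e^(0.0380×1) = 1.0387312.
So the CAD growth factor = 1.004108.
Take logs: ln 1.004108 / 1 = 0.004100, so 0.41%.

0.41%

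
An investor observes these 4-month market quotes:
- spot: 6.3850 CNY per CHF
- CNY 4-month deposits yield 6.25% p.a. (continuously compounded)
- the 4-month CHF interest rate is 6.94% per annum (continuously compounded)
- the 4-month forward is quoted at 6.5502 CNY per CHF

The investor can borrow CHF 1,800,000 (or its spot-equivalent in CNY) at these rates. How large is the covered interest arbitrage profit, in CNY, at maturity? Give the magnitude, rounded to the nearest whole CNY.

T = 4/12 years.
Invest the CHF and cover forward: 1,800,000 × 1.0234029842 × 6.5502 = CNY 12,066,289.61.
Convert at spot and invest in CNY: 1,800,000 × 6.3850 × 1.0210518621 = CNY 11,734,949.05.
The quoted forward overvalues CHF, so borrow CNY, buy CHF at spot, deposit the CHF at 6.94%, and sell the proceeds forward at 6.5502.
Profit = 12,066,289.61 − 11,734,949.05 = CNY 331,341.

CNY 331,341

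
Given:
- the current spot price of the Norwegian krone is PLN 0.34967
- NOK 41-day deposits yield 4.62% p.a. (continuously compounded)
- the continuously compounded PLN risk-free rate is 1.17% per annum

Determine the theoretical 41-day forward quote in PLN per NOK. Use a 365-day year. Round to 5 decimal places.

T = 41/365 years.
Growth of 1 PLN over T: e^(0.0117×41/365) = 1.0013151.
NOK growth factor: e^(0.0462×41/365) = 1.0052031.
Forward (PLN per NOK) = 0.34967 × 1.0013151 / 1.0052031 = 0.3483175.

0.34832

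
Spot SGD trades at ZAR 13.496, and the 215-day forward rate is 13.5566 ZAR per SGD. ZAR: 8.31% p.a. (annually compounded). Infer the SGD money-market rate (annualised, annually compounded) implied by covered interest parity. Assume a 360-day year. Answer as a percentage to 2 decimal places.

T = 215/360 years.
F/S = 13.5566/13.496 = 1.0044902 = (growth of ZAR) / (growth of SGD).
The ZAR side grows by (1 + 0.0831)^(215/360) = 1.0488293.
So the SGD growth factor = 1.0441409.
r = 1.0441409^(360/215) − 1 = 0.075005 → 7.50%.

7.50%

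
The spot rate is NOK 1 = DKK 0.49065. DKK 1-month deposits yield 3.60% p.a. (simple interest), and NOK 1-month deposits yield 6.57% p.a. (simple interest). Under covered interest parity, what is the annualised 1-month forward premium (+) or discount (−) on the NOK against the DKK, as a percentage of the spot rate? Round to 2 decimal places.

T = 1/12 years.
F = S · g_DKK/g_NOK = 0.49065 × 1.003000/1.005475 = 0.48944225.
Annualised premium = (F − S)/S × (1/T) = (0.48944225 − 0.49065)/0.49065 ÷ (1/12) = -2.95%.

-2.95%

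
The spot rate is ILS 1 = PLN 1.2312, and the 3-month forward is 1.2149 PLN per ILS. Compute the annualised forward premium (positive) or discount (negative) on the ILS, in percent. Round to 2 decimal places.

-5.30%

T = 3/12 years.
(F − S)/S = (1.2149 − 1.2312)/1.2312 = -0.0132391.
×(1/T) gives -5.30% p.a.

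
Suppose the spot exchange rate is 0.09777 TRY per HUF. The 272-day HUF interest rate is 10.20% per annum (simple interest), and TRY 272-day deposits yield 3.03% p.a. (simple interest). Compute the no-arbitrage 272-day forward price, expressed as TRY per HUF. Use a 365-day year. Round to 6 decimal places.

T = 272/365 years.
Growth of 1 TRY over T: 1 + 0.0303×272/365 = 1.0225797.
Growth of 1 HUF over T: 1 + 0.1020×272/365 = 1.076011.
So F = 0.09777 × 1.0225797 / 1.076011 = 0.09291505 (TRY/HUF).

0.092915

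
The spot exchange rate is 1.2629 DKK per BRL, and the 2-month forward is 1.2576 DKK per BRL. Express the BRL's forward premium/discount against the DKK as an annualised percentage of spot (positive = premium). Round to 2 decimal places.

-2.52%

T = 2/12 years.
(F − S)/S = (1.2576 − 1.2629)/1.2629 = -0.0041967.
Annualise by dividing by T: -0.0041967 / (2/12) = -0.025180 → -2.52%.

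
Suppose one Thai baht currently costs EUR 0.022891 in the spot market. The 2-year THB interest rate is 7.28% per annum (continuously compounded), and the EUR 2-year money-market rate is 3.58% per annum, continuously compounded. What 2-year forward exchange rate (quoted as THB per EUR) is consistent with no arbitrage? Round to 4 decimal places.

T = 2 years.
Growth of 1 EUR over T: e^(0.0358×2) = 1.07422557.
Growth of 1 THB over T: e^(0.0728×2) = 1.1567334.
Forward (EUR per THB) = 0.022891 × 1.07422557 / 1.1567334 = 0.021258224.
Quoted the other way: 1/0.021258224 = 47.0406 THB per EUR.

47.0406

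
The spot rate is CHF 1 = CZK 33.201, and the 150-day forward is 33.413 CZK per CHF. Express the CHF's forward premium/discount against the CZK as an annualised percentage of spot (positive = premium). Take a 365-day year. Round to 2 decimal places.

+1.55%

T = 150/365 years.
Period premium: (33.413 − 33.201)/33.201 = 0.0063853.
×(1/T) gives 1.55% p.a.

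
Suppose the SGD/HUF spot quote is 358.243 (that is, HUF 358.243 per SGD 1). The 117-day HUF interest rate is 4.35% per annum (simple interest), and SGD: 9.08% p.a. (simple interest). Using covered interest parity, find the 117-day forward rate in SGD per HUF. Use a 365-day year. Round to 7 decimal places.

0.0028331

T = 117/365 years.
HUF accumulates by 1 + 0.0435×117/365 = 1.0139438.
SGD accumulates by 1 + 0.0908×117/365 = 1.0291058.
So F = 358.243 × 1.0139438 / 1.0291058 = 352.9649 (HUF/SGD).
Quoted the other way: 1/352.9649 = 0.0028331 SGD per HUF.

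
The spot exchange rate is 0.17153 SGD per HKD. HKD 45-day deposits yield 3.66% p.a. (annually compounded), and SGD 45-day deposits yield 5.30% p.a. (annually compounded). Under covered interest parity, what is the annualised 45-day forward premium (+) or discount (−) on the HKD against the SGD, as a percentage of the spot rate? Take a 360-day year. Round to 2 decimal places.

T = 45/360 years.
CIP forward (SGD per HKD) = 0.17153 × 1.0064763/1.0045034 = 0.17186689.
Annualised premium = (F − S)/S × (1/T) = (0.17186689 − 0.17153)/0.17153 ÷ (45/360) = 1.57%.

+1.57%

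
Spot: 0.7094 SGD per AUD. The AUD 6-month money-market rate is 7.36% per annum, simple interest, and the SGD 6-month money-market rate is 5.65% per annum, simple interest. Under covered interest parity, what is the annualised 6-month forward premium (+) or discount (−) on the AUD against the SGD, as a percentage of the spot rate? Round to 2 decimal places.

-1.65%

T = 6/12 years.
CIP forward (SGD per AUD) = 0.7094 × 1.028250/1.036800 = 0.7035499.
Annualised premium = (F − S)/S × (1/T) = (0.7035499 − 0.7094)/0.7094 ÷ (6/12) = -1.65%.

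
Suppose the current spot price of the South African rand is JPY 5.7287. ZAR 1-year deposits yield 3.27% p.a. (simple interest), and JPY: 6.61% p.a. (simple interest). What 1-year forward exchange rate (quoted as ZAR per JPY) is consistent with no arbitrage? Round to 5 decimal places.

T = 1 year.
Growth of 1 JPY over T: 1 + 0.0661×1 = 1.066100.
ZAR accumulates by 1 + 0.0327×1 = 1.032700.
CIP: F = S · (grow JPY)/(grow ZAR) = 5.7287 × 1.066100/1.032700 = 5.913980 JPY per ZAR.
Invert for ZAR per JPY: 1 / 5.913980 = 0.16909.

0.16909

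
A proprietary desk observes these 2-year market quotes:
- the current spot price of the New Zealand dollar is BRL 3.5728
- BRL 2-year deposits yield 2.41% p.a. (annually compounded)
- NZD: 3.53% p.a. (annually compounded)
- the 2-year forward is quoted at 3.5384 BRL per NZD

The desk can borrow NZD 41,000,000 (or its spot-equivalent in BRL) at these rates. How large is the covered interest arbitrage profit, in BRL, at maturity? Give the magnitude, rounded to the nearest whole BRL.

T = 2 years.
Keep in NZD, deliver into the forward: 41,000,000·1.07184609·3.5384 = BRL 155,497,428.40.
Swap to BRL now, deposit: 41,000,000·3.5728·1.04878081 = BRL 153,630,447.20.
The quoted forward overvalues NZD, so borrow BRL, buy NZD at spot, deposit the NZD at 3.53%, and sell the proceeds forward at 3.5384.
Profit = 155,497,428.40 − 153,630,447.20 = BRL 1,866,981.

BRL 1,866,981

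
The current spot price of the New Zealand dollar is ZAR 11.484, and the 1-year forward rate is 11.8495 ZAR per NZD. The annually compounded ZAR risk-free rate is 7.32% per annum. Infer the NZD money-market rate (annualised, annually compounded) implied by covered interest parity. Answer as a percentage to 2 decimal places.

4.01%

T = 1 year.
F/S = 11.8495/11.484 = 1.0318269 = (growth of ZAR) / (growth of NZD).
The ZAR side grows by (1 + 0.0732)^1 = 1.073200.
That pins the NZD growth at 1.0400969.
Annualise: 1.0400969^(1/1) − 1 = 0.040097 = 4.01%.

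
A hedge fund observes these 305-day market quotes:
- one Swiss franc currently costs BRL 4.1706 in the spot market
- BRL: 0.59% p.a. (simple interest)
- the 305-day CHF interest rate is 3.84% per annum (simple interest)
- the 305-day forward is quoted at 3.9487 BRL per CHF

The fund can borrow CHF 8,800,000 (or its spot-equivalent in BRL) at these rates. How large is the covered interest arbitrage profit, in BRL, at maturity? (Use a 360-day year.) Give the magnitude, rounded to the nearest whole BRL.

T = 305/360 years.
Route A — deposit CHF, sell forward: 8,800,000 × 1.0325333333 × 3.9487 = BRL 35,879,046.48.
Route B — convert at spot, deposit BRL: 8,800,000 × 4.1706 × 1.0049986111 = BRL 36,884,735.43.
The quoted forward undervalues CHF, so borrow CHF, convert to BRL at spot, deposit the BRL at 0.59%, and buy CHF forward at 3.9487 to cover the loan.
Arbitrage profit = |35,879,046.48 − 36,884,735.43| = BRL 1,005,689.

BRL 1,005,689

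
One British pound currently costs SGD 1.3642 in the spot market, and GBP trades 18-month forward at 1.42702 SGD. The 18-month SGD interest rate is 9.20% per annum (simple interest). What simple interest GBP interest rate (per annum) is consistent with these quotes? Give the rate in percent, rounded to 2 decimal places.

T = 18/12 years.
By CIP, F/S equals the SGD-to-GBP growth ratio: 1.42702/1.3642 = 1.0460490.
SGD growth factor: 1 + 0.0920×18/12 = 1.138000.
That pins the GBP growth at 1.0879031.
r = (1.0879031 − 1)/(18/12) = 0.058602 → 5.86%.

5.86%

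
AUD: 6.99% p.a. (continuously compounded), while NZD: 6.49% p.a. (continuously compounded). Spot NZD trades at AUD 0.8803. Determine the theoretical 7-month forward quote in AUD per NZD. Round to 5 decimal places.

T = 7/12 years.
AUD accumulates by e^(0.0699×7/12) = 1.0416177.
NZD accumulates by e^(0.0649×7/12) = 1.0385841.
So F = 0.8803 × 1.0416177 / 1.0385841 = 0.8828713 (AUD/NZD).

0.88287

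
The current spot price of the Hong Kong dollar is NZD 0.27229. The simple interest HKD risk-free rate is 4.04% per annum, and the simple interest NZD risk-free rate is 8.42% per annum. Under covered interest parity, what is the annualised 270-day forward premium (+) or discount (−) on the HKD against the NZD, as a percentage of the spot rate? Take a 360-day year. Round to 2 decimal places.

T = 270/360 years.
No-arbitrage forward: 0.27229 × 1.063150 / 1.030300 = 0.28097167 NZD/HKD.
Annualised premium = (F − S)/S × (1/T) = (0.28097167 − 0.27229)/0.27229 ÷ (270/360) = 4.25%.

+4.25%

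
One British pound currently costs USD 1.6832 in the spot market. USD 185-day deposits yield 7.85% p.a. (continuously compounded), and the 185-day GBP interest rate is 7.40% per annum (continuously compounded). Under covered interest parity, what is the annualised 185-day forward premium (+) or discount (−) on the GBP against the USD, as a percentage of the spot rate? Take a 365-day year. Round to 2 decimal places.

T = 185/365 years.
F = S · g_USD/g_GBP = 1.6832 × 1.0405898/1.0382191 = 1.6870435.
(F − S)/S ÷ T = (1.6870435 − 1.6832)/1.6832/(185/365) = 0.004505 → 0.45%.

+0.45%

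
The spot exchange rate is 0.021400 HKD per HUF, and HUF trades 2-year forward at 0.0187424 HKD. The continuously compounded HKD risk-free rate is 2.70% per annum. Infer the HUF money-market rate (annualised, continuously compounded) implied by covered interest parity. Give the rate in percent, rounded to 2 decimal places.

T = 2 years.
By CIP, F/S equals the HKD-to-HUF growth ratio: 0.0187424/0.0214 = 0.8758131.
HKD growth factor: e^(0.0270×2) = 1.0554846.
So the HUF growth factor = 1.2051482.
Take logs: ln 1.2051482 / 2 = 0.093301, so 9.33%.

9.33%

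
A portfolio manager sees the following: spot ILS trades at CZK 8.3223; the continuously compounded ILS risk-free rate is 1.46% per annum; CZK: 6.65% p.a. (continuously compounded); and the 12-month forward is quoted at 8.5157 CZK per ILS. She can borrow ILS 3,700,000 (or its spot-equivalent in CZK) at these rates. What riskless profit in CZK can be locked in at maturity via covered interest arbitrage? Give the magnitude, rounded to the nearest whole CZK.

CZK 938,350

T = 1 year.
Route A — deposit ILS, sell forward: 3,700,000 × 1.0147071006 × 8.5157 = CZK 31,971,482.65.
Route B — convert at spot, deposit CZK: 3,700,000 × 8.3223 × 1.0687609641 = CZK 32,909,832.67.
The quoted forward undervalues ILS, so borrow ILS, convert to CZK at spot, deposit the CZK at 6.65%, and buy ILS forward at 8.5157 to cover the loan.
Arbitrage profit = |31,971,482.65 − 32,909,832.67| = CZK 938,350.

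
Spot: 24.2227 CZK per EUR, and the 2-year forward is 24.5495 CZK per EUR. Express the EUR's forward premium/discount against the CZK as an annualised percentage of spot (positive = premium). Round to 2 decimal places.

T = 2 years.
Period premium: (24.5495 − 24.2227)/24.2227 = 0.0134915.
Per annum: 0.0134915 / 2 = 0.006746 = 0.67%.

+0.67%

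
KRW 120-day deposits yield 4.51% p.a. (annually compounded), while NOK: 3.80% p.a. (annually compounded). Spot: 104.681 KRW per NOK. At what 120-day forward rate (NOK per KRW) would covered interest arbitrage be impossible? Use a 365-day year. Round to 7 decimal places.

T = 120/365 years.
Growth of 1 KRW over T: (1 + 0.0451)^(120/365) = 1.0146084.
NOK accumulates by (1 + 0.0380)^(120/365) = 1.0123371.
CIP: F = S · (grow KRW)/(grow NOK) = 104.681 × 1.0146084/1.0123371 = 104.9159 KRW per NOK.
Invert for NOK per KRW: 1 / 104.9159 = 0.0095314.

0.0095314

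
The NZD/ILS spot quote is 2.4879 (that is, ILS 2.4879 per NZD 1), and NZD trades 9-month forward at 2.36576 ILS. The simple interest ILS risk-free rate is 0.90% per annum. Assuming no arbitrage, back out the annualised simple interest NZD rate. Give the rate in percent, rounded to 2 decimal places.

7.83%

T = 9/12 years.
F/S = 2.36576/2.4879 = 0.9509064 = (growth of ILS) / (growth of NZD).
The ILS side grows by 1 + 0.0090×9/12 = 1.006750.
That pins the NZD growth at 1.0587267.
r = (1.0587267 − 1)/(9/12) = 0.078302 → 7.83%.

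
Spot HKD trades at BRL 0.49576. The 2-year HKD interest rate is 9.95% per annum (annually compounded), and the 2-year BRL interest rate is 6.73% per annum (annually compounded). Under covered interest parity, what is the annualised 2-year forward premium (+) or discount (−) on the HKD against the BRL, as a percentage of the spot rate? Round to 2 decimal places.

-2.89%

T = 2 years.
F = S · g_BRL/g_HKD = 0.49576 × 1.1391293/1.2089002 = 0.46714753.
(F − S)/S ÷ T = (0.46714753 − 0.49576)/0.49576/2 = -0.028857 → -2.89%.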